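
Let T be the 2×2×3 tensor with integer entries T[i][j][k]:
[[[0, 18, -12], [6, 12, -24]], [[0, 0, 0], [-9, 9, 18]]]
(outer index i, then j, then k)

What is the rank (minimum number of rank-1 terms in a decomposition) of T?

Lower bound: the mode-3 unfolding of T (rows indexed by k, columns by (i,j) = (0,0), (0,1), (1,0), (1,1)) is [[0, 6, 0, -9], [18, 12, 0, 9], [-12, -24, 0, 18]].
There the 2×2 minor on rows k ∈ {0, 1}, columns (i,j) ∈ {(0,0), (0,1)} is det [[0, 6], [18, 12]] = -108 ≠ 0, so this unfolding has rank ≥ 2; CP rank is at least every unfolding rank, so rank(T) ≥ 2. (Unfolding ranks only ever bound the CP rank from below — rank(T) can be strictly larger than all of them — so the matching upper bound has to come from an explicit 2-term decomposition.)
Upper bound — finding two terms. Write S_k = T[:,:,k] for the frontal slices: S₀ = [[0, 6], [0, -9]], S₁ = [[18, 12], [0, 9]], S₂ = [[-12, -24], [0, 18]].
If T = a₁ ⊗ b₁ ⊗ c₁ + a₂ ⊗ b₂ ⊗ c₂ then each S_k = c₁[k]·a₁b₁ᵀ + c₂[k]·a₂b₂ᵀ. S₀ and S₁ are linearly independent, so a₁b₁ᵀ and a₂b₂ᵀ must span the same plane of matrices: they are the rank-1 matrices of the form x·S₀ + y·S₁.
det(x·S₀ + y·S₁) is −162·xy + 162·y² = (-162)·(x − y)(y), vanishing at (x:y) = (1:1) and (1:0).
M₁ = S₀ + S₁ = [[18, 18], [0, 0]] = 18·[1, 0][1, 1]ᵀ and M₂ = S₀ = [[0, 6], [0, -9]] = 3·[2, -3][0, 1]ᵀ, so take a₁ = [1, 0], b₁ = [1, 1], a₂ = [2, -3], b₂ = [0, 1].
Each slice is an integer combination of E₁ = a₁b₁ᵀ and E₂ = a₂b₂ᵀ: S₀ = 3·E₂, S₁ = 18·E₁ − 3·E₂, S₂ = −12·E₁ − 6·E₂; reading off coefficients, c₁ = [0, 18, -12] and c₂ = [3, -3, -6].
Hence T = [1, 0] ⊗ [1, 1] ⊗ [0, 18, -12] + [2, -3] ⊗ [0, 1] ⊗ [3, -3, -6], so rank(T) ≤ 2.
These bounds meet, so rank(T) = 2.
Check entry T[0,0,2] = -12: (1)·(1)·(-12) + (2)·(0)·(-6) = -12.

2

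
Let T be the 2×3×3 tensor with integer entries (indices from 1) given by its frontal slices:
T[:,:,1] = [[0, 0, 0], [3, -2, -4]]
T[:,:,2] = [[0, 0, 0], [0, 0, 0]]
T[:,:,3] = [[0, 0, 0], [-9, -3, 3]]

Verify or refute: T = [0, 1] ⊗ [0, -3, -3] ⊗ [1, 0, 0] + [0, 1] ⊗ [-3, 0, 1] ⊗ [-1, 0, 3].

No

Reconstruct entry (2,2,1) from the claimed factors: Σₗ aₗ[2]bₗ[2]cₗ[1] = (1)·(-3)·(1) + (1)·(0)·(-1) = -3, but T[2,2,1] = -2. The claim is false.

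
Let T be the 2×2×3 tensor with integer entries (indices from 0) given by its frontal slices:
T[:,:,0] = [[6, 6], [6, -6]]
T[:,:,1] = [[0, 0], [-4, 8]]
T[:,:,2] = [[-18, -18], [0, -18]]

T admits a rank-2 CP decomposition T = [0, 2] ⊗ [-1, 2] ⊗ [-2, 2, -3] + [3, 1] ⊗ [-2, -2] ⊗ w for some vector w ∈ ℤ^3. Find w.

Subtract the known terms from T to get the rank-1 residual R = [3, 1] ⊗ [-2, -2] ⊗ w, so R[i,j,k] = a[i]·b[j]·w[k]. Pick indices with nonzero a[0]·b[0] = (3)·(-2) = -6. Only the fibre through (0,0,·) is needed: R[0,0,:] = T[0,0,:] − Σₗ aₗ[0]bₗ[0]cₗ = [6, 0, -18] − (0)·(-1)·[-2, 2, -3] = [6, 0, -18]. Then w[k] = R[0,0,k] / -6 for each k, giving w = [6, 0, -18] / -6 = [-1, 0, 3].

w = [-1, 0, 3]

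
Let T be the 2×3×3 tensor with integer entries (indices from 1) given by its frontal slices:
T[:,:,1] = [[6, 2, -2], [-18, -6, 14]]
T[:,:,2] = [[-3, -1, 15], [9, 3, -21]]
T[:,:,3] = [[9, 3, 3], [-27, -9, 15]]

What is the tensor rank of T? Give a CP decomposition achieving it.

Lower bound: the mode-1 unfolding of T (rows indexed by i, columns by (j,k) = (1,1), (1,2), (1,3), (2,1), (2,2), (2,3), (3,1), (3,2), (3,3)) is [[6, -3, 9, 2, -1, 3, -2, 15, 3], [-18, 9, -27, -6, 3, -9, 14, -21, 15]].
There the 2×2 minor on rows i ∈ {1, 2}, columns (j,k) ∈ {(1,1), (3,1)} is det [[6, -2], [-18, 14]] = 48 ≠ 0, so this unfolding has rank ≥ 2; CP rank is at least every unfolding rank, so rank(T) ≥ 2. (This is only a lower bound: in general the CP rank may exceed every unfolding rank, so we still need to exhibit 2 rank-1 terms summing to T.)
Upper bound — finding two terms. Write S_k = T[:,:,k] for the frontal slices: S₁ = [[6, 2, -2], [-18, -6, 14]], S₂ = [[-3, -1, 15], [9, 3, -21]], S₃ = [[9, 3, 3], [-27, -9, 15]].
If T = a₁ ⊗ b₁ ⊗ c₁ + a₂ ⊗ b₂ ⊗ c₂ then each S_k = c₁[k]·a₁b₁ᵀ + c₂[k]·a₂b₂ᵀ. S₁ and S₂ are linearly independent, so a₁b₁ᵀ and a₂b₂ᵀ must span the same plane of matrices: they are the rank-1 matrices of the form x·S₁ + y·S₂.
The 2×2 minor of x·S₁ + y·S₂ on rows {1,2}, columns {1,3} is 48·x² + 120·xy − 72·y² = 24·(x + 3·y)(2·x − y), vanishing at (x:y) = (3:-1) and (1:2).
M₁ = 3·S₁ − S₂ = [[21, 7, -21], [-63, -21, 63]] = 7·(1, -3)(3, 1, -3)ᵀ and M₂ = S₁ + 2·S₂ = [[0, 0, 28], [0, 0, -28]] = 28·(1, -1)(0, 0, 1)ᵀ, so take a₁ = (1, -3), b₁ = (3, 1, -3), a₂ = (1, -1), b₂ = (0, 0, 1).
Each slice is an integer combination of E₁ = a₁b₁ᵀ and E₂ = a₂b₂ᵀ: S₁ = 2·E₁ + 4·E₂, S₂ = −E₁ + 12·E₂, S₃ = 3·E₁ + 12·E₂; reading off coefficients, c₁ = (2, -1, 3) and c₂ = (4, 12, 12).
Hence T = (1, -3) ⊗ (3, 1, -3) ⊗ (2, -1, 3) + (1, -1) ⊗ (0, 0, 1) ⊗ (4, 12, 12), so rank(T) ≤ 2.
These bounds meet, so rank(T) = 2.
Check entry T[1,3,1] = -2: (1)·(-3)·(2) + (1)·(1)·(4) = -2.

rank(T) = 2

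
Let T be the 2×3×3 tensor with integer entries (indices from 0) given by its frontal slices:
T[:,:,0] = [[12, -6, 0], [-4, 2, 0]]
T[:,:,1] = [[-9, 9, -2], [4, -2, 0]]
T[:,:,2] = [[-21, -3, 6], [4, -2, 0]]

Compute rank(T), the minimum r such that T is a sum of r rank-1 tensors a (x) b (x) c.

Lower bound: the mode-3 unfolding of T (rows indexed by k, columns by (i,j) = (0,0), (0,1), (0,2), (1,0), (1,1), (1,2)) is [[12, -6, 0, -4, 2, 0], [-9, 9, -2, 4, -2, 0], [-21, -3, 6, 4, -2, 0]].
There the 2×2 minor on rows k ∈ {0, 1}, columns (i,j) ∈ {(0,0), (0,1)} is det [[12, -6], [-9, 9]] = 54 ≠ 0, so this unfolding has rank ≥ 2; CP rank is at least every unfolding rank, so rank(T) ≥ 2. (Flattening ranks never certify an upper bound on CP rank; for that we must actually write T with 2 rank-1 terms.)
Upper bound — finding two terms. Write S_k = T[:,:,k] for the frontal slices: S₀ = [[12, -6, 0], [-4, 2, 0]], S₁ = [[-9, 9, -2], [4, -2, 0]], S₂ = [[-21, -3, 6], [4, -2, 0]].
If T = a₁ (x) b₁ (x) c₁ + a₂ (x) b₂ (x) c₂ then each S_k = c₁[k]·a₁b₁ᵀ + c₂[k]·a₂b₂ᵀ. S₀ and S₁ are linearly independent, so a₁b₁ᵀ and a₂b₂ᵀ must span the same plane of matrices: they are the rank-1 matrices of the form x·S₀ + y·S₁.
The 2×2 minor of x·S₀ + y·S₁ on rows {0,1}, columns {0,1} is 18·xy − 18·y² = 18·(x − y)(y), vanishing at (x:y) = (1:1) and (1:0).
M₁ = S₀ + S₁ = [[3, 3, -2], [0, 0, 0]] = [1, 0][3, 3, -2]ᵀ and M₂ = S₀ = [[12, -6, 0], [-4, 2, 0]] = 2·[3, -1][2, -1, 0]ᵀ, so take a₁ = [1, 0], b₁ = [3, 3, -2], a₂ = [3, -1], b₂ = [2, -1, 0].
Each slice is an integer combination of E₁ = a₁b₁ᵀ and E₂ = a₂b₂ᵀ: S₀ = 2·E₂, S₁ = E₁ − 2·E₂, S₂ = −3·E₁ − 2·E₂; reading off coefficients, c₁ = [0, 1, -3] and c₂ = [2, -2, -2].
Hence T = [1, 0] (x) [3, 3, -2] (x) [0, 1, -3] + [3, -1] (x) [2, -1, 0] (x) [2, -2, -2], so rank(T) ≤ 2.
These bounds meet, so rank(T) = 2.

2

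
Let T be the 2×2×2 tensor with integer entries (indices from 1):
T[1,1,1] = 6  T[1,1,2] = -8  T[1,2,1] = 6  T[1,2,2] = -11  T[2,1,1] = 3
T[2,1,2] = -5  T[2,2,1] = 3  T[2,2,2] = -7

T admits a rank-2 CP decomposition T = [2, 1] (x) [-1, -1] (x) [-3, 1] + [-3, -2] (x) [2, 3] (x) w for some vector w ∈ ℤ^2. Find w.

Subtract the known terms from T to get the rank-1 residual R = [-3, -2] (x) [2, 3] (x) w, so R[i,j,k] = a[i]·b[j]·w[k]. Pick indices with nonzero a[1]·b[1] = (-3)·(2) = -6. Only the fibre through (1,1,·) is needed: R[1,1,:] = T[1,1,:] − Σₗ aₗ[1]bₗ[1]cₗ = [6, -8] − (2)·(-1)·[-3, 1] = [0, -6]. Then w[k] = R[1,1,k] / -6 for each k, giving w = [0, -6] / -6 = [0, 1].

w = [0, 1]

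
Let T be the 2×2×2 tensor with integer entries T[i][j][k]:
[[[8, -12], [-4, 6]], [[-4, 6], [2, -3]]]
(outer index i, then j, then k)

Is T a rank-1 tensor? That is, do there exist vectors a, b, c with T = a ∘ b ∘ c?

Yes

If T = a ∘ b ∘ c then every fibre of T is a multiple of the corresponding factor, so read the factors off the fibres through the nonzero entry T[0,0,0] = 8.
The mode-1 fibre T[:,0,0] = [8, -4] gives a = [2, -1] (primitive direction); the mode-2 fibre T[0,:,0] = [8, -4] gives b = [2, -1]; then c[k] = T[0,0,k] / (a[0]·b[0]) = [8, -12] / 4 = [2, -3].
Expanding [2, -1] ∘ [2, -1] ∘ [2, -3] reproduces all 8 entries of T, so T = [2, -1] ∘ [2, -1] ∘ [2, -3] and rank(T) ≤ 1.
Equivalently every frontal slice T[:,:,k] is c[k] times the rank-1 matrix [2, -1] ∘ [2, -1]. So T has rank 1 (it is nonzero).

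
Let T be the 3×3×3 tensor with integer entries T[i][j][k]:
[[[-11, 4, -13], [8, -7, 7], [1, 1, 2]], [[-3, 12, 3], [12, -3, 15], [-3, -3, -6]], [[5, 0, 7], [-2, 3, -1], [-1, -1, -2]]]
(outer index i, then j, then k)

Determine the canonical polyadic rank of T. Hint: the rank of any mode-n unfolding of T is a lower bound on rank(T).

2

Lower bound: in the mode-2 unfolding of T (rows indexed by j, columns by (i,k)) the 2×2 minor on rows j ∈ {0, 1}, columns (i,k) ∈ {(0,0), (0,1)} is det [[-11, 4], [8, -7]] = 45 ≠ 0, so that unfolding has rank ≥ 2 and hence rank(T) ≥ 2 (CP rank is at least every unfolding rank, though it can be larger).
Upper bound: with S_k = T[:,:,k], the two rank-1 terms a₁b₁ᵀ, a₂b₂ᵀ are the rank-1 members of the pencil x·S₀ + y·S₁.
The 2×2 minor of x·S₀ + y·S₁ on rows {0,1}, columns {0,1} is −108·x² − 36·xy + 72·y² = (-36)·(3·x − 2·y)(x + y), vanishing at (x:y) = (2:3) and (1:-1).
M₁ = 2·S₀ + 3·S₁ = [[-10, -5, 5], [30, 15, -15], [10, 5, -5]] = (-5)·[1, -3, -1][2, 1, -1]ᵀ and M₂ = S₀ − S₁ = [[-15, 15, 0], [-15, 15, 0], [5, -5, 0]] = (-5)·[3, 3, -1][1, -1, 0]ᵀ, so take a₁ = [1, -3, -1], b₁ = [2, 1, -1], a₂ = [3, 3, -1], b₂ = [1, -1, 0].
Each slice is an integer combination of E₁ = a₁b₁ᵀ and E₂ = a₂b₂ᵀ: S₀ = −E₁ − 3·E₂, S₁ = −E₁ + 2·E₂, S₂ = −2·E₁ − 3·E₂; reading off coefficients, c₁ = [-1, -1, -2] and c₂ = [-3, 2, -3].
Hence T = [1, -3, -1] ⊗ [2, 1, -1] ⊗ [-1, -1, -2] + [3, 3, -1] ⊗ [1, -1, 0] ⊗ [-3, 2, -3], so rank(T) ≤ 2.
These bounds meet, so rank(T) = 2.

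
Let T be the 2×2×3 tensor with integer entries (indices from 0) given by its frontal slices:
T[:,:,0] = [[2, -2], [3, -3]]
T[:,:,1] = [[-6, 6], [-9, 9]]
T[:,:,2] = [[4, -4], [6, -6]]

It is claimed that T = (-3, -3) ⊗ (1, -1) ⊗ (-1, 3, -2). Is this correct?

Reconstruct entry (0,0,0) from the claimed factors: Σₗ aₗ[0]bₗ[0]cₗ[0] = (-3)·(1)·(-1) = 3, but T[0,0,0] = 2. The claim is false.

No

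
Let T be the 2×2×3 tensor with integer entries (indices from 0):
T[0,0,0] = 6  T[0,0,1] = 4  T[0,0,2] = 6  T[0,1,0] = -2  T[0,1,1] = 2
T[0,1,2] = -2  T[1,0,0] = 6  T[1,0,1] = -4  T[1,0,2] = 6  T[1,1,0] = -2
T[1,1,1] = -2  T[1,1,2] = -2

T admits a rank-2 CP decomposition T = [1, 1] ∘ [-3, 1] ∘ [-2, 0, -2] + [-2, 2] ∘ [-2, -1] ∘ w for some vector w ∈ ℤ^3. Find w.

Subtract the known terms from T to get the rank-1 residual R = [-2, 2] ∘ [-2, -1] ∘ w, so R[i,j,k] = a[i]·b[j]·w[k]. Pick indices with nonzero a[0]·b[0] = (-2)·(-2) = 4. Only the fibre through (0,0,·) is needed: R[0,0,:] = T[0,0,:] − Σₗ aₗ[0]bₗ[0]cₗ = [6, 4, 6] − (1)·(-3)·[-2, 0, -2] = [0, 4, 0]. Then w[k] = R[0,0,k] / 4 for each k, giving w = [0, 4, 0] / 4 = [0, 1, 0].

w = [0, 1, 0]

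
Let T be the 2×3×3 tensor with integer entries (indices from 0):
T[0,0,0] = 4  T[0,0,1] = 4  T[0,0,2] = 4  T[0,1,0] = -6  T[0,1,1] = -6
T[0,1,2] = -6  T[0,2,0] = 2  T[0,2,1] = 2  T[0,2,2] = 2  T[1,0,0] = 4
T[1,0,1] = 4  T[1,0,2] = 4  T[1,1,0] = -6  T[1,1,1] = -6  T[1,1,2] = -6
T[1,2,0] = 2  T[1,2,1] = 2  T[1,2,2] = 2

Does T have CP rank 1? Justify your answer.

Yes

If T = a ⊗ b ⊗ c then every fibre of T is a multiple of the corresponding factor, so read the factors off the fibres through the nonzero entry T[0,0,0] = 4.
The mode-1 fibre T[:,0,0] = [4, 4] gives a = [1, 1] (primitive direction); the mode-2 fibre T[0,:,0] = [4, -6, 2] gives b = [2, -3, 1]; then c[k] = T[0,0,k] / (a[0]·b[0]) = [4, 4, 4] / 2 = [2, 2, 2].
Expanding [1, 1] ⊗ [2, -3, 1] ⊗ [2, 2, 2] reproduces all 18 entries of T, so T = [1, 1] ⊗ [2, -3, 1] ⊗ [2, 2, 2] and rank(T) ≤ 1.
Equivalently every frontal slice T[:,:,k] is c[k] times the rank-1 matrix [1, 1] ⊗ [2, -3, 1]. So T has rank 1 (it is nonzero).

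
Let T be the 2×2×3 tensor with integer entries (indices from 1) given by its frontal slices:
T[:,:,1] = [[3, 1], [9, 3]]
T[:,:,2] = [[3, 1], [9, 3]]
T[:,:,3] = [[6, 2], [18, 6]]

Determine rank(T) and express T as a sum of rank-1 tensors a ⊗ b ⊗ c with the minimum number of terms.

rank(T) = 1

Lower bound: T ≠ 0 (e.g. T[1,1,1] = 3), so rank(T) ≥ 1.
Upper bound: if T = a ⊗ b ⊗ c then every fibre of T is a multiple of the corresponding factor, so read the factors off the fibres through the nonzero entry T[1,1,1] = 3.
The mode-1 fibre T[:,1,1] = [3, 9] gives a = [1, 3] (primitive direction); the mode-2 fibre T[1,:,1] = [3, 1] gives b = [3, 1]; then c[k] = T[1,1,k] / (a[1]·b[1]) = [3, 3, 6] / 3 = [1, 1, 2].
Expanding [1, 3] ⊗ [3, 1] ⊗ [1, 1, 2] reproduces all 12 entries of T, so T = [1, 3] ⊗ [3, 1] ⊗ [1, 1, 2] and rank(T) ≤ 1.
These bounds meet, so rank(T) = 1.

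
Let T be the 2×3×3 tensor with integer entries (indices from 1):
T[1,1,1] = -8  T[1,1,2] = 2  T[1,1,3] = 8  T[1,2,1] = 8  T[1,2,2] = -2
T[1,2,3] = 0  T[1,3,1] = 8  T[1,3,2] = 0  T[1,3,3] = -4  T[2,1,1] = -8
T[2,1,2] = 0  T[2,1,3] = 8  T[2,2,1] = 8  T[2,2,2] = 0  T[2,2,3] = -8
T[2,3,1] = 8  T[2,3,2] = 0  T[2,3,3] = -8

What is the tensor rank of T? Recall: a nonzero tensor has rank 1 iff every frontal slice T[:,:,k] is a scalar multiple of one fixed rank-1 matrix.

3

Lower bound: the mode-3 unfolding of T (rows indexed by k, columns by (i,j) = (1,1), (1,2), (1,3), (2,1), (2,2), (2,3)) is [[-8, 8, 8, -8, 8, 8], [2, -2, 0, 0, 0, 0], [8, 0, -4, 8, -8, -8]].
There the 3×3 minor on rows k ∈ {1, 2, 3}, columns (i,j) ∈ {(1,1), (1,2), (1,3)} is det [[-8, 8, 8], [2, -2, 0], [8, 0, -4]] = 128 ≠ 0, so this unfolding has rank ≥ 3; CP rank is at least every unfolding rank, so rank(T) ≥ 3. (Flattening ranks never certify an upper bound on CP rank; for that we must actually write T with 3 rank-1 terms.)
Upper bound: T is a sum of 3 rank-1 terms, T = (1, 0) ⊗ (0, 2, 1) ⊗ (0, 0, 4) + (1, 0) ⊗ (1, -1, 0) ⊗ (0, 2, 0) + (1, 1) ⊗ (1, -1, -1) ⊗ (-8, 0, 8) (written with every a and b primitive with positive leading entry and the scale carried by c; CP decompositions are not unique, and this one is verified by expanding entrywise), so rank(T) ≤ 3.
These bounds meet, so rank(T) = 3.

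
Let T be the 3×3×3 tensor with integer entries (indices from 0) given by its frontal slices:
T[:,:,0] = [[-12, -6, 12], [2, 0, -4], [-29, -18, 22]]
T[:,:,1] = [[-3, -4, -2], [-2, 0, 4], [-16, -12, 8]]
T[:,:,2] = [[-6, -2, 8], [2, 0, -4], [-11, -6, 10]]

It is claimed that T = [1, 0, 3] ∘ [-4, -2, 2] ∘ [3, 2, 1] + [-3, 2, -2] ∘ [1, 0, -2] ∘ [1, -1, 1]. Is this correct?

Reconstruct entry (0,0,0) from the claimed factors: Σₗ aₗ[0]bₗ[0]cₗ[0] = (1)·(-4)·(3) + (-3)·(1)·(1) = -15, but T[0,0,0] = -12. The claim is false.

No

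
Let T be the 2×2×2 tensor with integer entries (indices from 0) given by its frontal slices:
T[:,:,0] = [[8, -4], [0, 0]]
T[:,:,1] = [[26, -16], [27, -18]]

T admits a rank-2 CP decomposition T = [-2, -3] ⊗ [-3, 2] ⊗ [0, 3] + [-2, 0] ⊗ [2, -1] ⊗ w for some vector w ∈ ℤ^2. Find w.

Subtract the known terms from T to get the rank-1 residual R = [-2, 0] ⊗ [2, -1] ⊗ w, so R[i,j,k] = a[i]·b[j]·w[k]. Pick indices with nonzero a[0]·b[0] = (-2)·(2) = -4. Only the fibre through (0,0,·) is needed: R[0,0,:] = T[0,0,:] − Σₗ aₗ[0]bₗ[0]cₗ = [8, 26] − (-2)·(-3)·[0, 3] = [8, 8]. Then w[k] = R[0,0,k] / -4 for each k, giving w = [8, 8] / -4 = [-2, -2].

w = [-2, -2]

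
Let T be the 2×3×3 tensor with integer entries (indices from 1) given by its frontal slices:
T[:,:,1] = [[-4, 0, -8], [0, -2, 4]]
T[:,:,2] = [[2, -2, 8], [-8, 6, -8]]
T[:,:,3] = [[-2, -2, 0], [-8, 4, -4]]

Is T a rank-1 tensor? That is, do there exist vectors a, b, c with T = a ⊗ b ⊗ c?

The mode-2 unfolding of T (rows indexed by j, columns by (i,k) = (1,1), (1,2), (1,3), (2,1), (2,2), (2,3)) is [[-4, 2, -2, 0, -8, -8], [0, -2, -2, -2, 6, 4], [-8, 8, 0, 4, -8, -4]].
There the 3×3 minor on rows j ∈ {1, 2, 3}, columns (i,k) ∈ {(1,1), (1,2), (2,2)} is det [[-4, 2, -8], [0, -2, 6], [-8, 8, -8]] = 160 ≠ 0, so this unfolding has rank ≥ 3; CP rank is at least every unfolding rank, so rank(T) ≥ 3.
In particular rank(T) ≥ 3 > 1, so T is not rank-1.

No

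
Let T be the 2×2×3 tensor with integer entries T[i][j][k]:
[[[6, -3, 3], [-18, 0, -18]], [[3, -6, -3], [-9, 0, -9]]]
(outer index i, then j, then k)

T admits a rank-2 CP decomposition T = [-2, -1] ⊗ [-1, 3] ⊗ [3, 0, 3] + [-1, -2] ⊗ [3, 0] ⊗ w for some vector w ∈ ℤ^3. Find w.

w = [0, 1, 1]

Subtract the known terms from T to get the rank-1 residual R = [-1, -2] ⊗ [3, 0] ⊗ w, so R[i,j,k] = a[i]·b[j]·w[k]. Pick indices with nonzero a[0]·b[0] = (-1)·(3) = -3. Only the fibre through (0,0,·) is needed: R[0,0,:] = T[0,0,:] − Σₗ aₗ[0]bₗ[0]cₗ = [6, -3, 3] − (-2)·(-1)·[3, 0, 3] = [0, -3, -3]. Then w[k] = R[0,0,k] / -3 for each k, giving w = [0, -3, -3] / -3 = [0, 1, 1].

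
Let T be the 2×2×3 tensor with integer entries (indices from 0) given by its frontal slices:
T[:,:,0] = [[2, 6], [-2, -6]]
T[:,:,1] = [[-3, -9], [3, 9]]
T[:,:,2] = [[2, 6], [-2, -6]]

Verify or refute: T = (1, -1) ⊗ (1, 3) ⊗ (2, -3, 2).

Reconstruct entrywise from the claimed factors. For example, T[1,0,2] = -2 and Σₗ aₗ[1]bₗ[0]cₗ[2] = (-1)·(1)·(2) = -2; checking all 12 entries, every one matches. The claim holds.

Yes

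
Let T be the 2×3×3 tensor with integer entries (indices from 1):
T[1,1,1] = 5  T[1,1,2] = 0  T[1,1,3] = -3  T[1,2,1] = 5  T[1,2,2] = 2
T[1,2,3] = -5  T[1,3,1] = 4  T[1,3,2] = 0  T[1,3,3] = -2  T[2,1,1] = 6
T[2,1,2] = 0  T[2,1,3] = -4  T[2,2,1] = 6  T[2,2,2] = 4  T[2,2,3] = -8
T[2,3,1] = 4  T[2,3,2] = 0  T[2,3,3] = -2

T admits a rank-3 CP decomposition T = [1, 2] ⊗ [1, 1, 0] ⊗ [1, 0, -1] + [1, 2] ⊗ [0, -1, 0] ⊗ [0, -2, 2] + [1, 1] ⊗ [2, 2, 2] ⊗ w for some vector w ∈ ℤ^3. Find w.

Subtract the known terms from T to get the rank-1 residual R = [1, 1] ⊗ [2, 2, 2] ⊗ w, so R[i,j,k] = a[i]·b[j]·w[k]. Pick indices with nonzero a[1]·b[1] = (1)·(2) = 2. Only the fibre through (1,1,·) is needed: R[1,1,:] = T[1,1,:] − Σₗ aₗ[1]bₗ[1]cₗ = [5, 0, -3] − (1)·(1)·[1, 0, -1] − (1)·(0)·[0, -2, 2] = [4, 0, -2]. Then w[k] = R[1,1,k] / 2 for each k, giving w = [4, 0, -2] / 2 = [2, 0, -1].

w = [2, 0, -1]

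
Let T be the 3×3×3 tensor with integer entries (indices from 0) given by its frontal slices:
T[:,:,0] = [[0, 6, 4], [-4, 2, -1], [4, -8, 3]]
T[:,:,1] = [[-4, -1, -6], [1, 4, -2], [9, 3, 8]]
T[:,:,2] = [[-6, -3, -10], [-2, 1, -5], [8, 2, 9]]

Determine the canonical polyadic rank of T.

Lower bound: in the mode-2 unfolding of T (rows indexed by j, columns by (i,k)) the 3×3 minor on rows j ∈ {0, 1, 2}, columns (i,k) ∈ {(0,0), (0,1), (1,0)} is det [[0, -4, -4], [6, -1, 2], [4, -6, -1]] = 72 ≠ 0, so that unfolding has rank ≥ 3 and hence rank(T) ≥ 3 (CP rank is at least every unfolding rank, though it can be larger).
Upper bound: T is a sum of 3 rank-1 terms, T = (0, 1, 1) ⊗ (2, 2, 1) ⊗ (-1, 2, 1) + (1, 1, -2) ⊗ (2, -1, 2) ⊗ (-2, -1, -1) + (2, 1, -1) ⊗ (1, 1, 2) ⊗ (2, -1, -2) (written with every a and b primitive with positive leading entry and the scale carried by c; CP decompositions are not unique, and this one is verified by expanding entrywise), so rank(T) ≤ 3.
These bounds meet, so rank(T) = 3.

3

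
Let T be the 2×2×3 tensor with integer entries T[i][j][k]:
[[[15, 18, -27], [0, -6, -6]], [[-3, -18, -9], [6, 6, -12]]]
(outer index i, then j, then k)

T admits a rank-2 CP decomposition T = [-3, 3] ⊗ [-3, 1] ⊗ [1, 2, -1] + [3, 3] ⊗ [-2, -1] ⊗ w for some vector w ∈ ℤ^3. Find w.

w = [-1, 0, 3]

Subtract the known terms from T to get the rank-1 residual R = [3, 3] ⊗ [-2, -1] ⊗ w, so R[i,j,k] = a[i]·b[j]·w[k]. Pick indices with nonzero a[0]·b[0] = (3)·(-2) = -6. Only the fibre through (0,0,·) is needed: R[0,0,:] = T[0,0,:] − Σₗ aₗ[0]bₗ[0]cₗ = [15, 18, -27] − (-3)·(-3)·[1, 2, -1] = [6, 0, -18]. Then w[k] = R[0,0,k] / -6 for each k, giving w = [6, 0, -18] / -6 = [-1, 0, 3].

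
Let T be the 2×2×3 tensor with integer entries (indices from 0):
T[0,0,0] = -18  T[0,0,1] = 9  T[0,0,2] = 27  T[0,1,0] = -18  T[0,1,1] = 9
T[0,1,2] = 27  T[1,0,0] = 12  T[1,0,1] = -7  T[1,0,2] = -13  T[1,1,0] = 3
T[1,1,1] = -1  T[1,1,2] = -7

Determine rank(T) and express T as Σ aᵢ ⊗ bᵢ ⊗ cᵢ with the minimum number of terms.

rank(T) = 2

Lower bound: the mode-3 unfolding of T (rows indexed by k, columns by (i,j) = (0,0), (0,1), (1,0), (1,1)) is [[-18, -18, 12, 3], [9, 9, -7, -1], [27, 27, -13, -7]].
There the 2×2 minor on rows k ∈ {0, 1}, columns (i,j) ∈ {(0,0), (1,0)} is det [[-18, 12], [9, -7]] = 18 ≠ 0, so this unfolding has rank ≥ 2; CP rank is at least every unfolding rank, so rank(T) ≥ 2. (This is only a lower bound: in general the CP rank may exceed every unfolding rank, so we still need to exhibit 2 rank-1 terms summing to T.)
Upper bound — finding two terms. Write S_k = T[:,:,k] for the frontal slices: S₀ = [[-18, -18], [12, 3]], S₁ = [[9, 9], [-7, -1]], S₂ = [[27, 27], [-13, -7]].
If T = a₁ ⊗ b₁ ⊗ c₁ + a₂ ⊗ b₂ ⊗ c₂ then each S_k = c₁[k]·a₁b₁ᵀ + c₂[k]·a₂b₂ᵀ. S₀ and S₁ are linearly independent, so a₁b₁ᵀ and a₂b₂ᵀ must span the same plane of matrices: they are the rank-1 matrices of the form x·S₀ + y·S₁.
det(x·S₀ + y·S₁) is 162·x² − 189·xy + 54·y² = 27·(3·x − 2·y)(2·x − y), vanishing at (x:y) = (2:3) and (1:2).
M₁ = 2·S₀ + 3·S₁ = [[-9, -9], [3, 3]] = (-3)·(3, -1)(1, 1)ᵀ and M₂ = S₀ + 2·S₁ = [[0, 0], [-2, 1]] = −(0, 1)(2, -1)ᵀ, so take a₁ = (3, -1), b₁ = (1, 1), a₂ = (0, 1), b₂ = (2, -1).
Each slice is an integer combination of E₁ = a₁b₁ᵀ and E₂ = a₂b₂ᵀ: S₀ = −6·E₁ + 3·E₂, S₁ = 3·E₁ − 2·E₂, S₂ = 9·E₁ − 2·E₂; reading off coefficients, c₁ = (-6, 3, 9) and c₂ = (3, -2, -2).
Hence T = (3, -1) ⊗ (1, 1) ⊗ (-6, 3, 9) + (0, 1) ⊗ (2, -1) ⊗ (3, -2, -2), so rank(T) ≤ 2.
These bounds meet, so rank(T) = 2.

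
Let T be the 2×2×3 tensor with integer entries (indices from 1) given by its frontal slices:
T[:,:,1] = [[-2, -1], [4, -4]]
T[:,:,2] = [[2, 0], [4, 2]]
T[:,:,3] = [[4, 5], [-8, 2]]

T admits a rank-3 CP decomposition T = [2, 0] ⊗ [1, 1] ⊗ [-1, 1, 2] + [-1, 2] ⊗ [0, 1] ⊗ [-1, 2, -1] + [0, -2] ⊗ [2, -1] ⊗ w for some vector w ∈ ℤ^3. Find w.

w = [-1, -1, 2]

Subtract the known terms from T to get the rank-1 residual R = [0, -2] ⊗ [2, -1] ⊗ w, so R[i,j,k] = a[i]·b[j]·w[k]. Pick indices with nonzero a[2]·b[1] = (-2)·(2) = -4. Only the fibre through (2,1,·) is needed: R[2,1,:] = T[2,1,:] − Σₗ aₗ[2]bₗ[1]cₗ = [4, 4, -8] − (0)·(1)·[-1, 1, 2] − (2)·(0)·[-1, 2, -1] = [4, 4, -8]. Then w[k] = R[2,1,k] / -4 for each k, giving w = [4, 4, -8] / -4 = [-1, -1, 2].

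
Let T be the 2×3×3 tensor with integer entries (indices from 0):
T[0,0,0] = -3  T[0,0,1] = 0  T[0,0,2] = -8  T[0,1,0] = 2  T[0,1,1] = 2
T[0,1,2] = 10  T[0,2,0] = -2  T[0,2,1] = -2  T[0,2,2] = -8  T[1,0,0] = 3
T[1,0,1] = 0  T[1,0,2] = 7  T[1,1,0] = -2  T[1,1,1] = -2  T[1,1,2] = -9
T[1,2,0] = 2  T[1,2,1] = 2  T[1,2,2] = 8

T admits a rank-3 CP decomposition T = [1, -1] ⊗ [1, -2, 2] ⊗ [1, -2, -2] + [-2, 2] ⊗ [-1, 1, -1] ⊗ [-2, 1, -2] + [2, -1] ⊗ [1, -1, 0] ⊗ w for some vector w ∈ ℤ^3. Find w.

Subtract the known terms from T to get the rank-1 residual R = [2, -1] ⊗ [1, -1, 0] ⊗ w, so R[i,j,k] = a[i]·b[j]·w[k]. Pick indices with nonzero a[0]·b[0] = (2)·(1) = 2. Only the fibre through (0,0,·) is needed: R[0,0,:] = T[0,0,:] − Σₗ aₗ[0]bₗ[0]cₗ = [-3, 0, -8] − (1)·(1)·[1, -2, -2] − (-2)·(-1)·[-2, 1, -2] = [0, 0, -2]. Then w[k] = R[0,0,k] / 2 for each k, giving w = [0, 0, -2] / 2 = [0, 0, -1].

w = [0, 0, -1]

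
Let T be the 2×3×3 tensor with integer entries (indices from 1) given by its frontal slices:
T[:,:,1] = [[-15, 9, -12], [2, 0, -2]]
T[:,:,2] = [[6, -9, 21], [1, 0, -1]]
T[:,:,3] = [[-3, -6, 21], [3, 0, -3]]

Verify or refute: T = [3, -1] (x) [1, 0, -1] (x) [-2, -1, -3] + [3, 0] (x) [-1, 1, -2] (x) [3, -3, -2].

Reconstruct entrywise from the claimed factors. For example, T[1,3,1] = -12 and Σₗ aₗ[1]bₗ[3]cₗ[1] = (3)·(-1)·(-2) + (3)·(-2)·(3) = -12; checking all 18 entries, every one matches. The claim holds.

Yes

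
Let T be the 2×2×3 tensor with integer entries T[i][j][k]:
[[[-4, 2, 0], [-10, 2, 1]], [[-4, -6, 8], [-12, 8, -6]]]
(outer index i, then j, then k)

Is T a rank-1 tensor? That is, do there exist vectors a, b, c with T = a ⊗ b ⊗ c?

The mode-3 unfolding of T (rows indexed by k, columns by (i,j) = (0,0), (0,1), (1,0), (1,1)) is [[-4, -10, -4, -12], [2, 2, -6, 8], [0, 1, 8, -6]].
There the 3×3 minor on rows k ∈ {0, 1, 2}, columns (i,j) ∈ {(0,0), (0,1), (1,0)} is det [[-4, -10, -4], [2, 2, -6], [0, 1, 8]] = 64 ≠ 0, so this unfolding has rank ≥ 3; CP rank is at least every unfolding rank, so rank(T) ≥ 3.
In particular rank(T) ≥ 3 > 1, so T is not rank-1.

No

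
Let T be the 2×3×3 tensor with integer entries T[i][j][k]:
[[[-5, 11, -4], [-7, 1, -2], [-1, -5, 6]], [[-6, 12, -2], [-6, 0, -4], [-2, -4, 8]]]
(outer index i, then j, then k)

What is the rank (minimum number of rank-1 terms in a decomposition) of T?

Lower bound: the mode-3 unfolding of T (rows indexed by k, columns by (i,j) = (0,0), (0,1), (0,2), (1,0), (1,1), (1,2)) is [[-5, -7, -1, -6, -6, -2], [11, 1, -5, 12, 0, -4], [-4, -2, 6, -2, -4, 8]].
There the 3×3 minor on rows k ∈ {0, 1, 2}, columns (i,j) ∈ {(0,0), (0,1), (0,2)} is det [[-5, -7, -1], [11, 1, -5], [-4, -2, 6]] = 360 ≠ 0, so this unfolding has rank ≥ 3; CP rank is at least every unfolding rank, so rank(T) ≥ 3. (This is only a lower bound: in general the CP rank may exceed every unfolding rank, so we still need to exhibit 3 rank-1 terms summing to T.)
Upper bound: T is a sum of 3 rank-1 terms, T = [1, 1] ⊗ [1, -1, -1] ⊗ [4, 2, -2] + [1, 1] ⊗ [2, 1, -1] ⊗ [-4, 4, -2] + [1, 2] ⊗ [1, -1, 1] ⊗ [-1, 1, 2] (one valid choice — decompositions are not unique — normalised so each a, b is primitive with positive first nonzero entry; check it by expanding all entries), so rank(T) ≤ 3.
These bounds meet, so rank(T) = 3.
Check entry T[1,0,2] = -2: (1)·(1)·(-2) + (1)·(2)·(-2) + (2)·(1)·(2) = -2.

3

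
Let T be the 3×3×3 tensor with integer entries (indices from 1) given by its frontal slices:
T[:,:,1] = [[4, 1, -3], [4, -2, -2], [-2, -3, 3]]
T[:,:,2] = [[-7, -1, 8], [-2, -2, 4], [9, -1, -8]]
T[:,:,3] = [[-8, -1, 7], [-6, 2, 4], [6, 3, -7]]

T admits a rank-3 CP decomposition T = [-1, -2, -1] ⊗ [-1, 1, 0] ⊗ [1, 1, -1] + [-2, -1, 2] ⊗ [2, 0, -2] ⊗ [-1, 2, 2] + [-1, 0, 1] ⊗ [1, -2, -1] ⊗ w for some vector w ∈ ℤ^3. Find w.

Subtract the known terms from T to get the rank-1 residual R = [-1, 0, 1] ⊗ [1, -2, -1] ⊗ w, so R[i,j,k] = a[i]·b[j]·w[k]. Pick indices with nonzero a[1]·b[1] = (-1)·(1) = -1. Only the fibre through (1,1,·) is needed: R[1,1,:] = T[1,1,:] − Σₗ aₗ[1]bₗ[1]cₗ = [4, -7, -8] − (-1)·(-1)·[1, 1, -1] − (-2)·(2)·[-1, 2, 2] = [-1, 0, 1]. Then w[k] = R[1,1,k] / -1 for each k, giving w = [-1, 0, 1] / -1 = [1, 0, -1].

w = [1, 0, -1]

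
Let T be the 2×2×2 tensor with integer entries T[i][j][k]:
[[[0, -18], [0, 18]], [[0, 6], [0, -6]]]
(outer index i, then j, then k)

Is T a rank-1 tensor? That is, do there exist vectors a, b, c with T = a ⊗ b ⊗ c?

Yes

The mode-1 fibre T[:,0,1] = [-18, 6] gives a = (3, -1) (primitive direction); the mode-2 fibre T[0,:,1] = [-18, 18] gives b = (1, -1); then c[k] = T[0,0,k] / (a[0]·b[0]) = [0, -18] / 3 = (0, -6).
Expanding (3, -1) ⊗ (1, -1) ⊗ (0, -6) reproduces all 8 entries of T, so T = (3, -1) ⊗ (1, -1) ⊗ (0, -6) and rank(T) ≤ 1.
Equivalently every frontal slice T[:,:,k] is c[k] times the rank-1 matrix (3, -1) ⊗ (1, -1). So T has rank 1 (it is nonzero).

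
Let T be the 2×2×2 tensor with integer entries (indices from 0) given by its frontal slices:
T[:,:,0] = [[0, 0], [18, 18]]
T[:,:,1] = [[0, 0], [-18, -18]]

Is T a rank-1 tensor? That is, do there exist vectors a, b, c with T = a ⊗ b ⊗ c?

The mode-1 fibre T[:,0,0] = [0, 18] gives a = [0, 1] (primitive direction); the mode-2 fibre T[1,:,0] = [18, 18] gives b = [1, 1]; then c[k] = T[1,0,k] / (a[1]·b[0]) = [18, -18] / 1 = [18, -18].
Expanding [0, 1] ⊗ [1, 1] ⊗ [18, -18] reproduces all 8 entries of T, so T = [0, 1] ⊗ [1, 1] ⊗ [18, -18] and rank(T) ≤ 1.
Equivalently every frontal slice T[:,:,k] is c[k] times the rank-1 matrix [0, 1] ⊗ [1, 1]. So T has rank 1 (it is nonzero).

Yes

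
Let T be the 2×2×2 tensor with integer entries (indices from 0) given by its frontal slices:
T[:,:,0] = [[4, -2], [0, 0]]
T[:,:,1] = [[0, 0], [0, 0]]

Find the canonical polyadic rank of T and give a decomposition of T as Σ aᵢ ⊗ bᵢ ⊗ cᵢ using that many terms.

rank(T) = 1

Lower bound: T ≠ 0 (e.g. T[0,0,0] = 4), so rank(T) ≥ 1.
Upper bound: if T = a ⊗ b ⊗ c then every fibre of T is a multiple of the corresponding factor, so read the factors off the fibres through the nonzero entry T[0,0,0] = 4.
The mode-1 fibre T[:,0,0] = [4, 0] gives a = [1, 0] (primitive direction); the mode-2 fibre T[0,:,0] = [4, -2] gives b = [2, -1]; then c[k] = T[0,0,k] / (a[0]·b[0]) = [4, 0] / 2 = [2, 0].
Expanding [1, 0] ⊗ [2, -1] ⊗ [2, 0] reproduces all 8 entries of T, so T = [1, 0] ⊗ [2, -1] ⊗ [2, 0] and rank(T) ≤ 1.
These bounds meet, so rank(T) = 1.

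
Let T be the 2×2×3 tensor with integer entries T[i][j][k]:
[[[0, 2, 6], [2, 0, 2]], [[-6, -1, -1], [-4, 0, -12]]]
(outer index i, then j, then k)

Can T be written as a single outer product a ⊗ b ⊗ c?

No

The mode-3 unfolding of T (rows indexed by k, columns by (i,j) = (0,0), (0,1), (1,0), (1,1)) is [[0, 2, -6, -4], [2, 0, -1, 0], [6, 2, -1, -12]].
There the 3×3 minor on rows k ∈ {0, 1, 2}, columns (i,j) ∈ {(0,0), (0,1), (1,0)} is det [[0, 2, -6], [2, 0, -1], [6, 2, -1]] = -32 ≠ 0, so this unfolding has rank ≥ 3; CP rank is at least every unfolding rank, so rank(T) ≥ 3.
In particular rank(T) ≥ 3 > 1, so T is not rank-1.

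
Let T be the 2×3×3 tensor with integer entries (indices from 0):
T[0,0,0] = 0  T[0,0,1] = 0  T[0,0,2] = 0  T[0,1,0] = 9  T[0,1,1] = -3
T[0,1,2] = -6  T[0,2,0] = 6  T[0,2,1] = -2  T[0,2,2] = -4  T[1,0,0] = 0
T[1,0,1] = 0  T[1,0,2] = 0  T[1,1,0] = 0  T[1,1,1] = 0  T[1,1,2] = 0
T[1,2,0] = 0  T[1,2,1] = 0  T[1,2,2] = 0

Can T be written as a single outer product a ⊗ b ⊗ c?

Yes

The mode-1 fibre T[:,1,0] = [9, 0] gives a = [1, 0] (primitive direction); the mode-2 fibre T[0,:,0] = [0, 9, 6] gives b = [0, 3, 2]; then c[k] = T[0,1,k] / (a[0]·b[1]) = [9, -3, -6] / 3 = [3, -1, -2].
Expanding [1, 0] ⊗ [0, 3, 2] ⊗ [3, -1, -2] reproduces all 18 entries of T, so T = [1, 0] ⊗ [0, 3, 2] ⊗ [3, -1, -2] and rank(T) ≤ 1.
Equivalently every frontal slice T[:,:,k] is c[k] times the rank-1 matrix [1, 0] ⊗ [0, 3, 2]. So T has rank 1 (it is nonzero).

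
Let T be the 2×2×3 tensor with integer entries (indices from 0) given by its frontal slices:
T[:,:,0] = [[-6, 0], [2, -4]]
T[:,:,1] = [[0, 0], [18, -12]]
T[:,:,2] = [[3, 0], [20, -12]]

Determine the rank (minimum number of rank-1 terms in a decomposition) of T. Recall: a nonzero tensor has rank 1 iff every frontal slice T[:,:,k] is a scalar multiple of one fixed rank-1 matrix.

Lower bound: in the mode-2 unfolding of T (rows indexed by j, columns by (i,k)) the 2×2 minor on rows j ∈ {0, 1}, columns (i,k) ∈ {(0,0), (1,0)} is det [[-6, 2], [0, -4]] = 24 ≠ 0, so that unfolding has rank ≥ 2 and hence rank(T) ≥ 2 (CP rank is at least every unfolding rank, though it can be larger).
Upper bound: with S_k = T[:,:,k], the two rank-1 terms a₁b₁ᵀ, a₂b₂ᵀ are the rank-1 members of the pencil x·S₀ + y·S₁.
det(x·S₀ + y·S₁) is 24·x² + 72·xy = 24·(x + 3·y)(x), vanishing at (x:y) = (3:-1) and (0:1).
M₁ = 3·S₀ − S₁ = [[-18, 0], [-12, 0]] = (-6)·[3, 2][1, 0]ᵀ and M₂ = S₁ = [[0, 0], [18, -12]] = 6·[0, 1][3, -2]ᵀ, so take a₁ = [3, 2], b₁ = [1, 0], a₂ = [0, 1], b₂ = [3, -2].
Each slice is an integer combination of E₁ = a₁b₁ᵀ and E₂ = a₂b₂ᵀ: S₀ = −2·E₁ + 2·E₂, S₁ = 6·E₂, S₂ = E₁ + 6·E₂; reading off coefficients, c₁ = [-2, 0, 1] and c₂ = [2, 6, 6].
Hence T = [3, 2] ⊗ [1, 0] ⊗ [-2, 0, 1] + [0, 1] ⊗ [3, -2] ⊗ [2, 6, 6], so rank(T) ≤ 2.
These bounds meet, so rank(T) = 2.

2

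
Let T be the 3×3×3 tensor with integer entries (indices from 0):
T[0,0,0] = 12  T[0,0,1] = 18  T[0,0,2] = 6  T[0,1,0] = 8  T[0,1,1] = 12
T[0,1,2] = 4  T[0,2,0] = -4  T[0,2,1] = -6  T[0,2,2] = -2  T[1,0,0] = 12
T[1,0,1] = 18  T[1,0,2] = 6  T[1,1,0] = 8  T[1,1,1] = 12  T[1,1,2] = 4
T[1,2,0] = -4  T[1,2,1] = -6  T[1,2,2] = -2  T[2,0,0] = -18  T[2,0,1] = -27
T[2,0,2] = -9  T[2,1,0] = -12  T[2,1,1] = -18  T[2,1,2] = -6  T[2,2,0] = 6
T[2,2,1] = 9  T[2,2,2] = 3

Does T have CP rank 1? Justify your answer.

Yes

If T = a ⊗ b ⊗ c then every fibre of T is a multiple of the corresponding factor, so read the factors off the fibres through the nonzero entry T[0,0,0] = 12.
The mode-1 fibre T[:,0,0] = [12, 12, -18] gives a = [2, 2, -3] (primitive direction); the mode-2 fibre T[0,:,0] = [12, 8, -4] gives b = [3, 2, -1]; then c[k] = T[0,0,k] / (a[0]·b[0]) = [12, 18, 6] / 6 = [2, 3, 1].
Expanding [2, 2, -3] ⊗ [3, 2, -1] ⊗ [2, 3, 1] reproduces all 27 entries of T, so T = [2, 2, -3] ⊗ [3, 2, -1] ⊗ [2, 3, 1] and rank(T) ≤ 1.
Equivalently every frontal slice T[:,:,k] is c[k] times the rank-1 matrix [2, 2, -3] ⊗ [3, 2, -1]. So T has rank 1 (it is nonzero).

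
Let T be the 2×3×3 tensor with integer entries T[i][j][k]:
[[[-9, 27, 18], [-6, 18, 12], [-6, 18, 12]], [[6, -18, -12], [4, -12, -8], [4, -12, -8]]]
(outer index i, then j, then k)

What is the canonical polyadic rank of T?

Lower bound: T ≠ 0 (e.g. T[0,0,0] = -9), so rank(T) ≥ 1.
Upper bound: if T = a ⊗ b ⊗ c then every fibre of T is a multiple of the corresponding factor, so read the factors off the fibres through the nonzero entry T[0,0,0] = -9.
The mode-1 fibre T[:,0,0] = [-9, 6] gives a = (3, -2) (primitive direction); the mode-2 fibre T[0,:,0] = [-9, -6, -6] gives b = (3, 2, 2); then c[k] = T[0,0,k] / (a[0]·b[0]) = [-9, 27, 18] / 9 = (-1, 3, 2).
Expanding (3, -2) ⊗ (3, 2, 2) ⊗ (-1, 3, 2) reproduces all 18 entries of T, so T = (3, -2) ⊗ (3, 2, 2) ⊗ (-1, 3, 2) and rank(T) ≤ 1.
These bounds meet, so rank(T) = 1.

1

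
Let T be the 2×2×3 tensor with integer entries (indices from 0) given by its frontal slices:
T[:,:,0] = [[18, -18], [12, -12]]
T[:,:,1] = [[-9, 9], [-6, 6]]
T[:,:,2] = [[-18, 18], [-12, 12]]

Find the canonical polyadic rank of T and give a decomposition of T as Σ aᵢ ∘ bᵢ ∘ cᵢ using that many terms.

Lower bound: T ≠ 0 (e.g. T[0,0,0] = 18), so rank(T) ≥ 1.
Upper bound: if T = a ∘ b ∘ c then every fibre of T is a multiple of the corresponding factor, so read the factors off the fibres through the nonzero entry T[0,0,0] = 18.
The mode-1 fibre T[:,0,0] = [18, 12] gives a = [3, 2] (primitive direction); the mode-2 fibre T[0,:,0] = [18, -18] gives b = [1, -1]; then c[k] = T[0,0,k] / (a[0]·b[0]) = [18, -9, -18] / 3 = [6, -3, -6].
Expanding [3, 2] ∘ [1, -1] ∘ [6, -3, -6] reproduces all 12 entries of T, so T = [3, 2] ∘ [1, -1] ∘ [6, -3, -6] and rank(T) ≤ 1.
These bounds meet, so rank(T) = 1.

rank(T) = 1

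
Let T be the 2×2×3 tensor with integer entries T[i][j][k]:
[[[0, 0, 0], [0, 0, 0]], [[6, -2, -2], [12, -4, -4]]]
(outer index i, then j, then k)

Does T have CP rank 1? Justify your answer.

Yes

If T = a ⊗ b ⊗ c then every fibre of T is a multiple of the corresponding factor, so read the factors off the fibres through the nonzero entry T[1,0,0] = 6.
The mode-1 fibre T[:,0,0] = [0, 6] gives a = [0, 1] (primitive direction); the mode-2 fibre T[1,:,0] = [6, 12] gives b = [1, 2]; then c[k] = T[1,0,k] / (a[1]·b[0]) = [6, -2, -2] / 1 = [6, -2, -2].
Expanding [0, 1] ⊗ [1, 2] ⊗ [6, -2, -2] reproduces all 12 entries of T, so T = [0, 1] ⊗ [1, 2] ⊗ [6, -2, -2] and rank(T) ≤ 1.
Equivalently every frontal slice T[:,:,k] is c[k] times the rank-1 matrix [0, 1] ⊗ [1, 2]. So T has rank 1 (it is nonzero).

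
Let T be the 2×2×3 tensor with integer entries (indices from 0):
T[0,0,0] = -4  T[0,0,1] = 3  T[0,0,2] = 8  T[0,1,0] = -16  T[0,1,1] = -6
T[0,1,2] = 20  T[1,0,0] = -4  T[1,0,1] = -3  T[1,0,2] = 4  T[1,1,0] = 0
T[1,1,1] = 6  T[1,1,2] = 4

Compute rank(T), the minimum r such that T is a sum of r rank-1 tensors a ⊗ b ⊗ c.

Lower bound: the mode-1 unfolding of T (rows indexed by i, columns by (j,k) = (0,0), (0,1), (0,2), (1,0), (1,1), (1,2)) is [[-4, 3, 8, -16, -6, 20], [-4, -3, 4, 0, 6, 4]].
There the 2×2 minor on rows i ∈ {0, 1}, columns (j,k) ∈ {(0,0), (0,1)} is det [[-4, 3], [-4, -3]] = 24 ≠ 0, so this unfolding has rank ≥ 2; CP rank is at least every unfolding rank, so rank(T) ≥ 2. (This is only a lower bound: in general the CP rank may exceed every unfolding rank, so we still need to exhibit 2 rank-1 terms summing to T.)
Upper bound — finding two terms. Write S_k = T[:,:,k] for the frontal slices: S₀ = [[-4, -16], [-4, 0]], S₁ = [[3, -6], [-3, 6]], S₂ = [[8, 20], [4, 4]].
If T = a₁ ⊗ b₁ ⊗ c₁ + a₂ ⊗ b₂ ⊗ c₂ then each S_k = c₁[k]·a₁b₁ᵀ + c₂[k]·a₂b₂ᵀ. S₀ and S₁ are linearly independent, so a₁b₁ᵀ and a₂b₂ᵀ must span the same plane of matrices: they are the rank-1 matrices of the form x·S₀ + y·S₁.
det(x·S₀ + y·S₁) is −64·x² − 96·xy = (-32)·(2·x + 3·y)(x), vanishing at (x:y) = (3:-2) and (0:1).
M₁ = 3·S₀ − 2·S₁ = [[-18, -36], [-6, -12]] = (-6)·(3, 1)(1, 2)ᵀ and M₂ = S₁ = [[3, -6], [-3, 6]] = 3·(1, -1)(1, -2)ᵀ, so take a₁ = (3, 1), b₁ = (1, 2), a₂ = (1, -1), b₂ = (1, -2).
Each slice is an integer combination of E₁ = a₁b₁ᵀ and E₂ = a₂b₂ᵀ: S₀ = −2·E₁ + 2·E₂, S₁ = 3·E₂, S₂ = 3·E₁ − E₂; reading off coefficients, c₁ = (-2, 0, 3) and c₂ = (2, 3, -1).
Hence T = (3, 1) ⊗ (1, 2) ⊗ (-2, 0, 3) + (1, -1) ⊗ (1, -2) ⊗ (2, 3, -1), so rank(T) ≤ 2.
These bounds meet, so rank(T) = 2.
Check entry T[0,1,0] = -16: (3)·(2)·(-2) + (1)·(-2)·(2) = -16.

2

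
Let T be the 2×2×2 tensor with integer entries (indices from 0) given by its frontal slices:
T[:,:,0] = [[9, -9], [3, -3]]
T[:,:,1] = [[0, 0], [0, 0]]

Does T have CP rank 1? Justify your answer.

If T = a ⊗ b ⊗ c then every fibre of T is a multiple of the corresponding factor, so read the factors off the fibres through the nonzero entry T[0,0,0] = 9.
The mode-1 fibre T[:,0,0] = [9, 3] gives a = [3, 1] (primitive direction); the mode-2 fibre T[0,:,0] = [9, -9] gives b = [1, -1]; then c[k] = T[0,0,k] / (a[0]·b[0]) = [9, 0] / 3 = [3, 0].
Expanding [3, 1] ⊗ [1, -1] ⊗ [3, 0] reproduces all 8 entries of T, so T = [3, 1] ⊗ [1, -1] ⊗ [3, 0] and rank(T) ≤ 1.
Equivalently every frontal slice T[:,:,k] is c[k] times the rank-1 matrix [3, 1] ⊗ [1, -1]. So T has rank 1 (it is nonzero).

Yes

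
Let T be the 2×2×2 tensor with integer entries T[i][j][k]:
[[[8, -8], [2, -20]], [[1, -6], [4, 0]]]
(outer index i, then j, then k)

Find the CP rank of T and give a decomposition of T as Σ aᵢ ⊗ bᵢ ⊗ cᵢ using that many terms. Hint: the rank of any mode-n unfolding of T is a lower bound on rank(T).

Lower bound: the mode-2 unfolding of T (rows indexed by j, columns by (i,k) = (0,0), (0,1), (1,0), (1,1)) is [[8, -8, 1, -6], [2, -20, 4, 0]].
There the 2×2 minor on rows j ∈ {0, 1}, columns (i,k) ∈ {(0,0), (0,1)} is det [[8, -8], [2, -20]] = -144 ≠ 0, so this unfolding has rank ≥ 2; CP rank is at least every unfolding rank, so rank(T) ≥ 2. (Unfolding ranks only ever bound the CP rank from below — rank(T) can be strictly larger than all of them — so the matching upper bound has to come from an explicit 2-term decomposition.)
Upper bound — finding two terms. Write S_k = T[:,:,k] for the frontal slices: S₀ = [[8, 2], [1, 4]], S₁ = [[-8, -20], [-6, 0]].
If T = a₁ ⊗ b₁ ⊗ c₁ + a₂ ⊗ b₂ ⊗ c₂ then each S_k = c₁[k]·a₁b₁ᵀ + c₂[k]·a₂b₂ᵀ. S₀ and S₁ are linearly independent, so a₁b₁ᵀ and a₂b₂ᵀ must span the same plane of matrices: they are the rank-1 matrices of the form x·S₀ + y·S₁.
det(x·S₀ + y·S₁) is 30·x² − 120·y² = 30·(x − 2·y)(x + 2·y), vanishing at (x:y) = (2:1) and (2:-1).
M₁ = 2·S₀ + S₁ = [[8, -16], [-4, 8]] = 4·(2, -1)(1, -2)ᵀ and M₂ = 2·S₀ − S₁ = [[24, 24], [8, 8]] = 8·(3, 1)(1, 1)ᵀ, so take a₁ = (2, -1), b₁ = (1, -2), a₂ = (3, 1), b₂ = (1, 1).
Each slice is an integer combination of E₁ = a₁b₁ᵀ and E₂ = a₂b₂ᵀ: S₀ = E₁ + 2·E₂, S₁ = 2·E₁ − 4·E₂; reading off coefficients, c₁ = (1, 2) and c₂ = (2, -4).
Hence T = (2, -1) ⊗ (1, -2) ⊗ (1, 2) + (3, 1) ⊗ (1, 1) ⊗ (2, -4), so rank(T) ≤ 2.
These bounds meet, so rank(T) = 2.
Check entry T[1,0,1] = -6: (-1)·(1)·(2) + (1)·(1)·(-4) = -6.

rank(T) = 2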